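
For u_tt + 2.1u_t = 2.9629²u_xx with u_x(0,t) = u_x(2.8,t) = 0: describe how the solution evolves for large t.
u → constant (steady state). Damping (γ=2.1) dissipates the nonconstant modes; with Neumann BCs the spatial average obeys M''+γM'=0 and tends to a finite limit.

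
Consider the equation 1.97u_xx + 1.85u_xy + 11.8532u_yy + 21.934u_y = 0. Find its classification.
Elliptic. (A = 1.97, B = 1.85, C = 11.8532 gives B² - 4AC = -89.980716.)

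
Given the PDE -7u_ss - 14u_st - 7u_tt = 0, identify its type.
The second-order coefficients are A = -7, B = -14, C = -7. Since B² - 4AC = 0 = 0, this is a parabolic PDE.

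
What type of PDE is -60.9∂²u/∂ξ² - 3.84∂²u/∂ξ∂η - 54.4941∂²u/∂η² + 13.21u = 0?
With A = -60.9, B = -3.84, C = -54.4941, the discriminant is -13260.01716. This is an elliptic PDE.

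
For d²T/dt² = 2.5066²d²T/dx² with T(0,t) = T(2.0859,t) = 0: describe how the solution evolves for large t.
T oscillates (no decay). Energy is conserved; the solution oscillates indefinitely as standing waves.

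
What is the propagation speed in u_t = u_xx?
Infinite. The heat equation is parabolic, not hyperbolic, so disturbances propagate instantly.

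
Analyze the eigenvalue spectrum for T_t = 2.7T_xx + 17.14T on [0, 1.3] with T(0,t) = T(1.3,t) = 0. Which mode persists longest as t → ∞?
Eigenvalues: λₙ = 2.7n²π²/1.3² - 17.14.
First three modes:
  n=1: λ₁ = 2.7π²/1.3² - 17.14 ≈ -1.372
  n=2: λ₂ = 10.8π²/1.3² - 17.14 ≈ 45.932
  n=3: λ₃ = 24.3π²/1.3² - 17.14 ≈ 124.772
Since 2.7π²/1.3² ≈ 15.768 < 17.14, λ₁ < 0.
The n=1 mode grows fastest (−λₙ is largest for n=1) → dominates.
Asymptotic: T ~ c₁ sin(πx/1.3) e^{1.372t} (exponential growth at rate −λ₁ ≈ 1.372).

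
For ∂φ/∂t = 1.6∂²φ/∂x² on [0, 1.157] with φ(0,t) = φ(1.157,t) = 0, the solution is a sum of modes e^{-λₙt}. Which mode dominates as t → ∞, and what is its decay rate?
Eigenvalues: λₙ = 1.6n²π²/1.157².
First three modes:
  n=1: λ₁ = 1.6π²/1.157² ≈ 11.796
  n=2: λ₂ = 6.4π²/1.157² ≈ 47.186 (4× faster decay)
  n=3: λ₃ = 14.4π²/1.157² ≈ 106.168 (9× faster decay)
As t → ∞, higher modes decay exponentially faster. The n=1 mode dominates: φ ~ c₁ sin(πx/1.157) e^{-λ₁t}.
Decay rate: λ₁ = 1.6π²/1.157² ≈ 11.796.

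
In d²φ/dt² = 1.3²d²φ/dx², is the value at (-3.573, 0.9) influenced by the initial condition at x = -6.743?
No. The domain of dependence is [-4.743, -2.403], and -6.743 is outside this interval.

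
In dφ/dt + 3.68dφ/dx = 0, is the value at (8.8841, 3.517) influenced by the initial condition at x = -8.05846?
No. Only data at x = -4.05846 affects (8.8841, 3.517). Advection has one-way propagation along characteristics.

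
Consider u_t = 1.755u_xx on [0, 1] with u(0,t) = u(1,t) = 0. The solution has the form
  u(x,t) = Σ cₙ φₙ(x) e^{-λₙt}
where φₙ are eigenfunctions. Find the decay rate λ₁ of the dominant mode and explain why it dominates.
Eigenvalues: λₙ = 1.755n²π².
First three modes:
  n=1: λ₁ = 1.755π² ≈ 17.321
  n=2: λ₂ = 7.02π² ≈ 69.285 (4× faster decay)
  n=3: λ₃ = 15.795π² ≈ 155.89 (9× faster decay)
As t → ∞, higher modes decay exponentially faster. The n=1 mode dominates: u ~ c₁ sin(πx) e^{-λ₁t}.
Decay rate: λ₁ = 1.755π² ≈ 17.321.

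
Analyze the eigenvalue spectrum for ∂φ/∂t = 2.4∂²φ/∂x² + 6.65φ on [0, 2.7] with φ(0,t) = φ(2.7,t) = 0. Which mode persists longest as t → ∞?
Eigenvalues: λₙ = 2.4n²π²/2.7² - 6.65.
First three modes:
  n=1: λ₁ = 2.4π²/2.7² - 6.65 ≈ -3.401
  n=2: λ₂ = 9.6π²/2.7² - 6.65 ≈ 6.347
  n=3: λ₃ = 21.6π²/2.7² - 6.65 ≈ 22.593
Since 2.4π²/2.7² ≈ 3.249 < 6.65, λ₁ < 0.
The n=1 mode grows fastest (−λₙ is largest for n=1) → dominates.
Asymptotic: φ ~ c₁ sin(πx/2.7) e^{3.401t} (exponential growth at rate −λ₁ ≈ 3.401).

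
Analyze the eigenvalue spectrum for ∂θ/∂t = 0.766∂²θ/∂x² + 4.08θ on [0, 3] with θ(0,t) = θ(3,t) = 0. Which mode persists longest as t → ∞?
Eigenvalues: λₙ = 0.766n²π²/3² - 4.08.
First three modes:
  n=1: λ₁ = 0.766π²/3² - 4.08 ≈ -3.24
  n=2: λ₂ = 3.064π²/3² - 4.08 ≈ -0.72
  n=3: λ₃ = 6.894π²/3² - 4.08 ≈ 3.48
Since 0.766π²/3² ≈ 0.84 < 4.08, λ₁ < 0.
The n=1 mode grows fastest (−λₙ is largest for n=1) → dominates.
Asymptotic: θ ~ c₁ sin(πx/3) e^{3.24t} (exponential growth at rate −λ₁ ≈ 3.24).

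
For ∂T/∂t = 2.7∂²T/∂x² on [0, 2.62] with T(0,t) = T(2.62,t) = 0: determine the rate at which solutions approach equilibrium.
Eigenvalues: λₙ = 2.7n²π²/2.62².
First three modes:
  n=1: λ₁ = 2.7π²/2.62² ≈ 3.882
  n=2: λ₂ = 10.8π²/2.62² ≈ 15.528 (4× faster decay)
  n=3: λ₃ = 24.3π²/2.62² ≈ 34.938 (9× faster decay)
As t → ∞, higher modes decay exponentially faster. The n=1 mode dominates: T ~ c₁ sin(πx/2.62) e^{-λ₁t}.
Decay rate: λ₁ = 2.7π²/2.62² ≈ 3.882.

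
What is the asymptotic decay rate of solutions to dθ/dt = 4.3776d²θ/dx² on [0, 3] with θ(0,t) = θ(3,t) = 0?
Eigenvalues: λₙ = 4.3776n²π²/3².
First three modes:
  n=1: λ₁ = 4.3776π²/3² ≈ 4.801
  n=2: λ₂ = 17.5104π²/3² ≈ 19.202 (4× faster decay)
  n=3: λ₃ = 39.3984π²/3² ≈ 43.205 (9× faster decay)
As t → ∞, higher modes decay exponentially faster. The n=1 mode dominates: θ ~ c₁ sin(πx/3) e^{-λ₁t}.
Decay rate: λ₁ = 4.3776π²/3² ≈ 4.801.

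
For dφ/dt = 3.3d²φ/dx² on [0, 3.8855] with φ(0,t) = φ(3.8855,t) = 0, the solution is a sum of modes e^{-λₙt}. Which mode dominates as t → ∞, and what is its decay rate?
Eigenvalues: λₙ = 3.3n²π²/3.8855².
First three modes:
  n=1: λ₁ = 3.3π²/3.8855² ≈ 2.157
  n=2: λ₂ = 13.2π²/3.8855² ≈ 8.629 (4× faster decay)
  n=3: λ₃ = 29.7π²/3.8855² ≈ 19.416 (9× faster decay)
As t → ∞, higher modes decay exponentially faster. The n=1 mode dominates: φ ~ c₁ sin(πx/3.8855) e^{-λ₁t}.
Decay rate: λ₁ = 3.3π²/3.8855² ≈ 2.157.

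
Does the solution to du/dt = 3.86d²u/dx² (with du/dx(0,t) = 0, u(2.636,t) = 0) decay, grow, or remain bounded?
u → 0. Heat escapes through the Dirichlet boundary.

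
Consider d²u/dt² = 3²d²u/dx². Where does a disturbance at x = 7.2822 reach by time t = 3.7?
Domain of influence: [-3.8178, 18.3822]. Data at x = 7.2822 spreads outward at speed 3.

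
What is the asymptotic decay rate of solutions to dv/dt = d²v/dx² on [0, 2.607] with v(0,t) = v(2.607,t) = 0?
Eigenvalues: λₙ = n²π²/2.607².
First three modes:
  n=1: λ₁ = π²/2.607² ≈ 1.452
  n=2: λ₂ = 4π²/2.607² ≈ 5.809 (4× faster decay)
  n=3: λ₃ = 9π²/2.607² ≈ 13.07 (9× faster decay)
As t → ∞, higher modes decay exponentially faster. The n=1 mode dominates: v ~ c₁ sin(πx/2.607) e^{-λ₁t}.
Decay rate: λ₁ = π²/2.607² ≈ 1.452.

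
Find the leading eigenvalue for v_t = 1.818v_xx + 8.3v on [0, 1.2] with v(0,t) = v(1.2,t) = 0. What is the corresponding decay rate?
Eigenvalues: λₙ = 1.818n²π²/1.2² - 8.3.
First three modes:
  n=1: λ₁ = 1.818π²/1.2² - 8.3 ≈ 4.16
  n=2: λ₂ = 7.272π²/1.2² - 8.3 ≈ 41.542
  n=3: λ₃ = 16.362π²/1.2² - 8.3 ≈ 103.843
Since 1.818π²/1.2² ≈ 12.46 > 8.3, all λₙ > 0.
The n=1 mode decays slowest → dominates as t → ∞.
Asymptotic: v ~ c₁ sin(πx/1.2) e^{-λ₁t} with decay rate λ₁ ≈ 4.16.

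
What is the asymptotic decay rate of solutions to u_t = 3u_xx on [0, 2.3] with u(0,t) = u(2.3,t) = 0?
Eigenvalues: λₙ = 3n²π²/2.3².
First three modes:
  n=1: λ₁ = 3π²/2.3² ≈ 5.597
  n=2: λ₂ = 12π²/2.3² ≈ 22.389 (4× faster decay)
  n=3: λ₃ = 27π²/2.3² ≈ 50.374 (9× faster decay)
As t → ∞, higher modes decay exponentially faster. The n=1 mode dominates: u ~ c₁ sin(πx/2.3) e^{-λ₁t}.
Decay rate: λ₁ = 3π²/2.3² ≈ 5.597.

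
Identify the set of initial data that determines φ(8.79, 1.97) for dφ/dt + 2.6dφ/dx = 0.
A single point: x = 3.668. The characteristic through (8.79, 1.97) is x - 2.6t = const, so x = 8.79 - 2.6·1.97 = 3.668.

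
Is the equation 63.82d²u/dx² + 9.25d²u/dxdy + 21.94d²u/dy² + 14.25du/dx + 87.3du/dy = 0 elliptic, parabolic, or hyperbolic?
Computing B² - 4AC with A = 63.82, B = 9.25, C = 21.94: discriminant = -5515.2807 (negative). Answer: elliptic.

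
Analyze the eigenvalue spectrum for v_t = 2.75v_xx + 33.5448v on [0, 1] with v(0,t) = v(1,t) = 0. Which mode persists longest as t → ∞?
Eigenvalues: λₙ = 2.75n²π²/1² - 33.5448.
First three modes:
  n=1: λ₁ = 2.75π² - 33.5448 ≈ -6.403
  n=2: λ₂ = 11π² - 33.5448 ≈ 75.021
  n=3: λ₃ = 24.75π² - 33.5448 ≈ 210.728
Since 2.75π² ≈ 27.141 < 33.5448, λ₁ < 0.
The n=1 mode grows fastest (−λₙ is largest for n=1) → dominates.
Asymptotic: v ~ c₁ sin(πx/1) e^{6.403t} (exponential growth at rate −λ₁ ≈ 6.403).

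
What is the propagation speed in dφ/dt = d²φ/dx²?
Infinite. The heat equation is parabolic, not hyperbolic, so disturbances propagate instantly.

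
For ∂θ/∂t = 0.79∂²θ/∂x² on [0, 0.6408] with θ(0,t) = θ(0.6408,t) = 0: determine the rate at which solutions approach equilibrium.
Eigenvalues: λₙ = 0.79n²π²/0.6408².
First three modes:
  n=1: λ₁ = 0.79π²/0.6408² ≈ 18.988
  n=2: λ₂ = 3.16π²/0.6408² ≈ 75.952 (4× faster decay)
  n=3: λ₃ = 7.11π²/0.6408² ≈ 170.893 (9× faster decay)
As t → ∞, higher modes decay exponentially faster. The n=1 mode dominates: θ ~ c₁ sin(πx/0.6408) e^{-λ₁t}.
Decay rate: λ₁ = 0.79π²/0.6408² ≈ 18.988.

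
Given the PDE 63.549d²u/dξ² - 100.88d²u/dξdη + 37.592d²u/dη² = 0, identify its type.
The second-order coefficients are A = 63.549, B = -100.88, C = 37.592. Since B² - 4AC = 621.038368 > 0, this is a hyperbolic PDE.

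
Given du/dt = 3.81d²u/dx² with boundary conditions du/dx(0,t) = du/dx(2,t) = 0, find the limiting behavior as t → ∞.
u → constant (steady state). Heat is conserved (no flux at boundaries); solution approaches the spatial average.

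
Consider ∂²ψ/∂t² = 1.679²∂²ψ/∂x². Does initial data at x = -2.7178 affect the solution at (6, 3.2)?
No. The domain of dependence is [0.6272, 11.3728], and -2.7178 is outside this interval.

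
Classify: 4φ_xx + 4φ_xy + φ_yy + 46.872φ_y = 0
Parabolic (discriminant = 0).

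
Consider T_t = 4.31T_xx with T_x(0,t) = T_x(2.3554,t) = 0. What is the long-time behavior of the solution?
As t → ∞, T → constant (steady state). Heat is conserved (no flux at boundaries); solution approaches the spatial average.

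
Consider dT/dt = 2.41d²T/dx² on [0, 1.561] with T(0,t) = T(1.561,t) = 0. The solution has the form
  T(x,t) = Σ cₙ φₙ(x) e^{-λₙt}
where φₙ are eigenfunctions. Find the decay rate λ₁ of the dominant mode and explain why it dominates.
Eigenvalues: λₙ = 2.41n²π²/1.561².
First three modes:
  n=1: λ₁ = 2.41π²/1.561² ≈ 9.761
  n=2: λ₂ = 9.64π²/1.561² ≈ 39.045 (4× faster decay)
  n=3: λ₃ = 21.69π²/1.561² ≈ 87.852 (9× faster decay)
As t → ∞, higher modes decay exponentially faster. The n=1 mode dominates: T ~ c₁ sin(πx/1.561) e^{-λ₁t}.
Decay rate: λ₁ = 2.41π²/1.561² ≈ 9.761.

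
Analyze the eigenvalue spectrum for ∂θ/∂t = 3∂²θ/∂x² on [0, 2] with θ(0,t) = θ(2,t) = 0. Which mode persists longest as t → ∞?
Eigenvalues: λₙ = 3n²π²/2².
First three modes:
  n=1: λ₁ = 3π²/2² ≈ 7.402
  n=2: λ₂ = 12π²/2² ≈ 29.609 (4× faster decay)
  n=3: λ₃ = 27π²/2² ≈ 66.62 (9× faster decay)
As t → ∞, higher modes decay exponentially faster. The n=1 mode dominates: θ ~ c₁ sin(πx/2) e^{-λ₁t}.
Decay rate: λ₁ = 3π²/2² ≈ 7.402.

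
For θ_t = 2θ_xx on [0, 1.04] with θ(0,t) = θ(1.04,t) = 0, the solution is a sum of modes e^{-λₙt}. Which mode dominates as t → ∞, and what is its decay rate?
Eigenvalues: λₙ = 2n²π²/1.04².
First three modes:
  n=1: λ₁ = 2π²/1.04² ≈ 18.25
  n=2: λ₂ = 8π²/1.04² ≈ 73 (4× faster decay)
  n=3: λ₃ = 18π²/1.04² ≈ 164.25 (9× faster decay)
As t → ∞, higher modes decay exponentially faster. The n=1 mode dominates: θ ~ c₁ sin(πx/1.04) e^{-λ₁t}.
Decay rate: λ₁ = 2π²/1.04² ≈ 18.25.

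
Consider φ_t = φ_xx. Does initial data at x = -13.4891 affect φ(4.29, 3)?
Yes, for any finite x. The heat equation has infinite propagation speed, so all initial data affects all points at any t > 0.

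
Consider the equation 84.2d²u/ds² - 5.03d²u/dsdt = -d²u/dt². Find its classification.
Rewriting in standard form: 84.2d²u/ds² - 5.03d²u/dsdt + d²u/dt² = 0. Elliptic. (A = 84.2, B = -5.03, C = 1 gives B² - 4AC = -311.4991.)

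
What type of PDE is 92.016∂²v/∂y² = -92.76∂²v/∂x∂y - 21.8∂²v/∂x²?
Rewriting in standard form: 21.8∂²v/∂x² + 92.76∂²v/∂x∂y + 92.016∂²v/∂y² = 0. With A = 21.8, B = 92.76, C = 92.016, the discriminant is 580.6224. This is a hyperbolic PDE.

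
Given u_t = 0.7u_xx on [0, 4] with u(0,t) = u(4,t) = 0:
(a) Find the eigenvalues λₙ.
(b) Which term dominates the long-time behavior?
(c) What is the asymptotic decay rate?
Eigenvalues: λₙ = 0.7n²π²/4².
First three modes:
  n=1: λ₁ = 0.7π²/4² ≈ 0.432
  n=2: λ₂ = 2.8π²/4² ≈ 1.727 (4× faster decay)
  n=3: λ₃ = 6.3π²/4² ≈ 3.886 (9× faster decay)
As t → ∞, higher modes decay exponentially faster. The n=1 mode dominates: u ~ c₁ sin(πx/4) e^{-λ₁t}.
Decay rate: λ₁ = 0.7π²/4² ≈ 0.432.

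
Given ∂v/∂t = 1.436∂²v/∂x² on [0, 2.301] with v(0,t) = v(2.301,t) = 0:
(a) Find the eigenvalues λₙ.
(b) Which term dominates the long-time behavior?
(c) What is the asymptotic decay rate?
Eigenvalues: λₙ = 1.436n²π²/2.301².
First three modes:
  n=1: λ₁ = 1.436π²/2.301² ≈ 2.677
  n=2: λ₂ = 5.744π²/2.301² ≈ 10.707 (4× faster decay)
  n=3: λ₃ = 12.924π²/2.301² ≈ 24.091 (9× faster decay)
As t → ∞, higher modes decay exponentially faster. The n=1 mode dominates: v ~ c₁ sin(πx/2.301) e^{-λ₁t}.
Decay rate: λ₁ = 1.436π²/2.301² ≈ 2.677.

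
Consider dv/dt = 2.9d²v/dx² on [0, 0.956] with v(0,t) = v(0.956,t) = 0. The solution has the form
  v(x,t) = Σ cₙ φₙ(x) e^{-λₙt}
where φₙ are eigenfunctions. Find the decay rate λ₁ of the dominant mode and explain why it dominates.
Eigenvalues: λₙ = 2.9n²π²/0.956².
First three modes:
  n=1: λ₁ = 2.9π²/0.956² ≈ 31.317
  n=2: λ₂ = 11.6π²/0.956² ≈ 125.269 (4× faster decay)
  n=3: λ₃ = 26.1π²/0.956² ≈ 281.854 (9× faster decay)
As t → ∞, higher modes decay exponentially faster. The n=1 mode dominates: v ~ c₁ sin(πx/0.956) e^{-λ₁t}.
Decay rate: λ₁ = 2.9π²/0.956² ≈ 31.317.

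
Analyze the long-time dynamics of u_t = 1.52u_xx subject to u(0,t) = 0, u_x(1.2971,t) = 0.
Long-time behavior: u → 0. Heat escapes through the Dirichlet boundary.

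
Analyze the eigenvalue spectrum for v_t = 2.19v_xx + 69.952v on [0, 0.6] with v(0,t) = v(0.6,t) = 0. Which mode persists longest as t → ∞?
Eigenvalues: λₙ = 2.19n²π²/0.6² - 69.952.
First three modes:
  n=1: λ₁ = 2.19π²/0.6² - 69.952 ≈ -9.912
  n=2: λ₂ = 8.76π²/0.6² - 69.952 ≈ 170.208
  n=3: λ₃ = 19.71π²/0.6² - 69.952 ≈ 470.409
Since 2.19π²/0.6² ≈ 60.04 < 69.952, λ₁ < 0.
The n=1 mode grows fastest (−λₙ is largest for n=1) → dominates.
Asymptotic: v ~ c₁ sin(πx/0.6) e^{9.912t} (exponential growth at rate −λ₁ ≈ 9.912).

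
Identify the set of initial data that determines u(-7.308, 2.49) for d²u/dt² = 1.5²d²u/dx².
Domain of dependence: [-11.043, -3.573]. Signals travel at speed 1.5, so data within |x - -7.308| ≤ 1.5·2.49 = 3.735 can reach the point.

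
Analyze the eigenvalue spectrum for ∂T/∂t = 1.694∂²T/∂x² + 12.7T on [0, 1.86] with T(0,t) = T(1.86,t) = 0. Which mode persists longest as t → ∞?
Eigenvalues: λₙ = 1.694n²π²/1.86² - 12.7.
First three modes:
  n=1: λ₁ = 1.694π²/1.86² - 12.7 ≈ -7.867
  n=2: λ₂ = 6.776π²/1.86² - 12.7 ≈ 6.631
  n=3: λ₃ = 15.246π²/1.86² - 12.7 ≈ 30.794
Since 1.694π²/1.86² ≈ 4.833 < 12.7, λ₁ < 0.
The n=1 mode grows fastest (−λₙ is largest for n=1) → dominates.
Asymptotic: T ~ c₁ sin(πx/1.86) e^{7.867t} (exponential growth at rate −λ₁ ≈ 7.867).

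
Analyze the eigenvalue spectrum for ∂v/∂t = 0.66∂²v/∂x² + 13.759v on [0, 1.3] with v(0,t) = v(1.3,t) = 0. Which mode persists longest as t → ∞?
Eigenvalues: λₙ = 0.66n²π²/1.3² - 13.759.
First three modes:
  n=1: λ₁ = 0.66π²/1.3² - 13.759 ≈ -9.905
  n=2: λ₂ = 2.64π²/1.3² - 13.759 ≈ 1.659
  n=3: λ₃ = 5.94π²/1.3² - 13.759 ≈ 20.931
Since 0.66π²/1.3² ≈ 3.854 < 13.759, λ₁ < 0.
The n=1 mode grows fastest (−λₙ is largest for n=1) → dominates.
Asymptotic: v ~ c₁ sin(πx/1.3) e^{9.905t} (exponential growth at rate −λ₁ ≈ 9.905).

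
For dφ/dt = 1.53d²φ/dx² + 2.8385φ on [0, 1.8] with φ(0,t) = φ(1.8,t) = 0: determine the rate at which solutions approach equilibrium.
Eigenvalues: λₙ = 1.53n²π²/1.8² - 2.8385.
First three modes:
  n=1: λ₁ = 1.53π²/1.8² - 2.8385 ≈ 1.822
  n=2: λ₂ = 6.12π²/1.8² - 2.8385 ≈ 15.804
  n=3: λ₃ = 13.77π²/1.8² - 2.8385 ≈ 39.107
Since 1.53π²/1.8² ≈ 4.661 > 2.8385, all λₙ > 0.
The n=1 mode decays slowest → dominates as t → ∞.
Asymptotic: φ ~ c₁ sin(πx/1.8) e^{-λ₁t} with decay rate λ₁ ≈ 1.822.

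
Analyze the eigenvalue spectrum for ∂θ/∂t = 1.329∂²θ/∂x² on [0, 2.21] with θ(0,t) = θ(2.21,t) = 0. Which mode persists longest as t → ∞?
Eigenvalues: λₙ = 1.329n²π²/2.21².
First three modes:
  n=1: λ₁ = 1.329π²/2.21² ≈ 2.686
  n=2: λ₂ = 5.316π²/2.21² ≈ 10.742 (4× faster decay)
  n=3: λ₃ = 11.961π²/2.21² ≈ 24.17 (9× faster decay)
As t → ∞, higher modes decay exponentially faster. The n=1 mode dominates: θ ~ c₁ sin(πx/2.21) e^{-λ₁t}.
Decay rate: λ₁ = 1.329π²/2.21² ≈ 2.686.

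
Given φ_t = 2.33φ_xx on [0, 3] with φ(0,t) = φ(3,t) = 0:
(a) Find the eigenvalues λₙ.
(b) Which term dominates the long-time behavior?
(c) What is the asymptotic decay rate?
Eigenvalues: λₙ = 2.33n²π²/3².
First three modes:
  n=1: λ₁ = 2.33π²/3² ≈ 2.555
  n=2: λ₂ = 9.32π²/3² ≈ 10.221 (4× faster decay)
  n=3: λ₃ = 20.97π²/3² ≈ 22.996 (9× faster decay)
As t → ∞, higher modes decay exponentially faster. The n=1 mode dominates: φ ~ c₁ sin(πx/3) e^{-λ₁t}.
Decay rate: λ₁ = 2.33π²/3² ≈ 2.555.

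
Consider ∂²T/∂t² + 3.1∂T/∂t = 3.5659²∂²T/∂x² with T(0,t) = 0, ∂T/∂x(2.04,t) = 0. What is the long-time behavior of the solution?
As t → ∞, T → 0. Damping (γ=3.1) dissipates energy; oscillations decay exponentially.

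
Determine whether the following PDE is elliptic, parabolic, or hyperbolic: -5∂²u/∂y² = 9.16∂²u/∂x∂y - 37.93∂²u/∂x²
Rewriting in standard form: 37.93∂²u/∂x² - 9.16∂²u/∂x∂y - 5∂²u/∂y² = 0. Coefficients: A = 37.93, B = -9.16, C = -5. B² - 4AC = 842.5056, which is positive, so the equation is hyperbolic.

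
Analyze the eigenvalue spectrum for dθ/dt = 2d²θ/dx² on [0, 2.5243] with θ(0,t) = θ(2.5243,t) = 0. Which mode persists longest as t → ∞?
Eigenvalues: λₙ = 2n²π²/2.5243².
First three modes:
  n=1: λ₁ = 2π²/2.5243² ≈ 3.098
  n=2: λ₂ = 8π²/2.5243² ≈ 12.391 (4× faster decay)
  n=3: λ₃ = 18π²/2.5243² ≈ 27.88 (9× faster decay)
As t → ∞, higher modes decay exponentially faster. The n=1 mode dominates: θ ~ c₁ sin(πx/2.5243) e^{-λ₁t}.
Decay rate: λ₁ = 2π²/2.5243² ≈ 3.098.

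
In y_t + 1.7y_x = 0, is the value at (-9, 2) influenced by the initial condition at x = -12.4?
Yes. The characteristic through (-9, 2) passes through x = -12.4.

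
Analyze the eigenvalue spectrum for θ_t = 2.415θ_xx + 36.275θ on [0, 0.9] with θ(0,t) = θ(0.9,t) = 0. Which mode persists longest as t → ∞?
Eigenvalues: λₙ = 2.415n²π²/0.9² - 36.275.
First three modes:
  n=1: λ₁ = 2.415π²/0.9² - 36.275 ≈ -6.849
  n=2: λ₂ = 9.66π²/0.9² - 36.275 ≈ 81.429
  n=3: λ₃ = 21.735π²/0.9² - 36.275 ≈ 228.559
Since 2.415π²/0.9² ≈ 29.426 < 36.275, λ₁ < 0.
The n=1 mode grows fastest (−λₙ is largest for n=1) → dominates.
Asymptotic: θ ~ c₁ sin(πx/0.9) e^{6.849t} (exponential growth at rate −λ₁ ≈ 6.849).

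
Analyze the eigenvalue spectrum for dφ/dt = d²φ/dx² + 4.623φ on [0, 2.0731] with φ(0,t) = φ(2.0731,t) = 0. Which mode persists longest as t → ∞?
Eigenvalues: λₙ = n²π²/2.0731² - 4.623.
First three modes:
  n=1: λ₁ = π²/2.0731² - 4.623 ≈ -2.327
  n=2: λ₂ = 4π²/2.0731² - 4.623 ≈ 4.563
  n=3: λ₃ = 9π²/2.0731² - 4.623 ≈ 16.045
Since π²/2.0731² ≈ 2.296 < 4.623, λ₁ < 0.
The n=1 mode grows fastest (−λₙ is largest for n=1) → dominates.
Asymptotic: φ ~ c₁ sin(πx/2.0731) e^{2.327t} (exponential growth at rate −λ₁ ≈ 2.327).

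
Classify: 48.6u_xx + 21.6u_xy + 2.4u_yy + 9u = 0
Parabolic (discriminant = 0).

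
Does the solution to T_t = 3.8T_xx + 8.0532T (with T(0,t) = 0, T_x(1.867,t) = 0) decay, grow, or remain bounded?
T grows unboundedly. Reaction dominates diffusion (r=8.0532 > κπ²/(4L²)≈2.69); solution grows exponentially.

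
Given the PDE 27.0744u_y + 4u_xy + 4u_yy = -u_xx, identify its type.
Rewriting in standard form: u_xx + 4u_xy + 4u_yy + 27.0744u_y = 0. The second-order coefficients are A = 1, B = 4, C = 4. Since B² - 4AC = 0 = 0, this is a parabolic PDE.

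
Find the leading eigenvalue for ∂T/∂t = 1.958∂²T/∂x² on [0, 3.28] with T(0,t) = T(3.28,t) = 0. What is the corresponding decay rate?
Eigenvalues: λₙ = 1.958n²π²/3.28².
First three modes:
  n=1: λ₁ = 1.958π²/3.28² ≈ 1.796
  n=2: λ₂ = 7.832π²/3.28² ≈ 7.185 (4× faster decay)
  n=3: λ₃ = 17.622π²/3.28² ≈ 16.166 (9× faster decay)
As t → ∞, higher modes decay exponentially faster. The n=1 mode dominates: T ~ c₁ sin(πx/3.28) e^{-λ₁t}.
Decay rate: λ₁ = 1.958π²/3.28² ≈ 1.796.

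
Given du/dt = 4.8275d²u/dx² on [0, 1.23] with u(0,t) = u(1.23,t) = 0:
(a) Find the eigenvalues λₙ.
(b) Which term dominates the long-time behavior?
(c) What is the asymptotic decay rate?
Eigenvalues: λₙ = 4.8275n²π²/1.23².
First three modes:
  n=1: λ₁ = 4.8275π²/1.23² ≈ 31.493
  n=2: λ₂ = 19.31π²/1.23² ≈ 125.971 (4× faster decay)
  n=3: λ₃ = 43.4475π²/1.23² ≈ 283.436 (9× faster decay)
As t → ∞, higher modes decay exponentially faster. The n=1 mode dominates: u ~ c₁ sin(πx/1.23) e^{-λ₁t}.
Decay rate: λ₁ = 4.8275π²/1.23² ≈ 31.493.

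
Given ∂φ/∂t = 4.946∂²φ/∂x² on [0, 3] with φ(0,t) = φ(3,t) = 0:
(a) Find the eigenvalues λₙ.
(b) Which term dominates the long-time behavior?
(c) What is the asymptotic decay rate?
Eigenvalues: λₙ = 4.946n²π²/3².
First three modes:
  n=1: λ₁ = 4.946π²/3² ≈ 5.424
  n=2: λ₂ = 19.784π²/3² ≈ 21.696 (4× faster decay)
  n=3: λ₃ = 44.514π²/3² ≈ 48.815 (9× faster decay)
As t → ∞, higher modes decay exponentially faster. The n=1 mode dominates: φ ~ c₁ sin(πx/3) e^{-λ₁t}.
Decay rate: λ₁ = 4.946π²/3² ≈ 5.424.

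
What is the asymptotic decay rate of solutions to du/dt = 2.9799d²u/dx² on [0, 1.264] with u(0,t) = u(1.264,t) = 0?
Eigenvalues: λₙ = 2.9799n²π²/1.264².
First three modes:
  n=1: λ₁ = 2.9799π²/1.264² ≈ 18.408
  n=2: λ₂ = 11.9196π²/1.264² ≈ 73.632 (4× faster decay)
  n=3: λ₃ = 26.8191π²/1.264² ≈ 165.672 (9× faster decay)
As t → ∞, higher modes decay exponentially faster. The n=1 mode dominates: u ~ c₁ sin(πx/1.264) e^{-λ₁t}.
Decay rate: λ₁ = 2.9799π²/1.264² ≈ 18.408.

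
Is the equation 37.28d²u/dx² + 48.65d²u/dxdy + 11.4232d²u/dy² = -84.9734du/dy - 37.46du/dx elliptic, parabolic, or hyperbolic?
Rewriting in standard form: 37.28d²u/dx² + 48.65d²u/dxdy + 11.4232d²u/dy² + 37.46du/dx + 84.9734du/dy = 0. Computing B² - 4AC with A = 37.28, B = 48.65, C = 11.4232: discriminant = 663.394916 (positive). Answer: hyperbolic.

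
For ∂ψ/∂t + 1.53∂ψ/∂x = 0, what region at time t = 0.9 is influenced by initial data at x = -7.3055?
At x = -5.9285. The characteristic carries data from (-7.3055, 0) to (-5.9285, 0.9).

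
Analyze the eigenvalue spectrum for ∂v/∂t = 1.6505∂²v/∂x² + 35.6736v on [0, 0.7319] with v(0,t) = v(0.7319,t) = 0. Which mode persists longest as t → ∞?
Eigenvalues: λₙ = 1.6505n²π²/0.7319² - 35.6736.
First three modes:
  n=1: λ₁ = 1.6505π²/0.7319² - 35.6736 ≈ -5.264
  n=2: λ₂ = 6.602π²/0.7319² - 35.6736 ≈ 85.965
  n=3: λ₃ = 14.8545π²/0.7319² - 35.6736 ≈ 238.013
Since 1.6505π²/0.7319² ≈ 30.41 < 35.6736, λ₁ < 0.
The n=1 mode grows fastest (−λₙ is largest for n=1) → dominates.
Asymptotic: v ~ c₁ sin(πx/0.7319) e^{5.264t} (exponential growth at rate −λ₁ ≈ 5.264).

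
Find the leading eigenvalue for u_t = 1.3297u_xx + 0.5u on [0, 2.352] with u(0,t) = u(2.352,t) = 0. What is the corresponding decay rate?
Eigenvalues: λₙ = 1.3297n²π²/2.352² - 0.5.
First three modes:
  n=1: λ₁ = 1.3297π²/2.352² - 0.5 ≈ 1.872
  n=2: λ₂ = 5.3188π²/2.352² - 0.5 ≈ 8.989
  n=3: λ₃ = 11.9673π²/2.352² - 0.5 ≈ 20.851
Since 1.3297π²/2.352² ≈ 2.372 > 0.5, all λₙ > 0.
The n=1 mode decays slowest → dominates as t → ∞.
Asymptotic: u ~ c₁ sin(πx/2.352) e^{-λ₁t} with decay rate λ₁ ≈ 1.872.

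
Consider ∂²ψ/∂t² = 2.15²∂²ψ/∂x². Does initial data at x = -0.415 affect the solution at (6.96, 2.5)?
No. The domain of dependence is [1.585, 12.335], and -0.415 is outside this interval.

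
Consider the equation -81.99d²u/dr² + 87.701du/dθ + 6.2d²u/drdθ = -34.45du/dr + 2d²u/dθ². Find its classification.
Rewriting in standard form: -81.99d²u/dr² + 6.2d²u/drdθ - 2d²u/dθ² + 34.45du/dr + 87.701du/dθ = 0. Elliptic. (A = -81.99, B = 6.2, C = -2 gives B² - 4AC = -617.48.)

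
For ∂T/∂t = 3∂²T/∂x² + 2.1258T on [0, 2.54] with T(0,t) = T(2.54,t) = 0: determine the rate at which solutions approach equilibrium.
Eigenvalues: λₙ = 3n²π²/2.54² - 2.1258.
First three modes:
  n=1: λ₁ = 3π²/2.54² - 2.1258 ≈ 2.464
  n=2: λ₂ = 12π²/2.54² - 2.1258 ≈ 16.232
  n=3: λ₃ = 27π²/2.54² - 2.1258 ≈ 39.179
Since 3π²/2.54² ≈ 4.589 > 2.1258, all λₙ > 0.
The n=1 mode decays slowest → dominates as t → ∞.
Asymptotic: T ~ c₁ sin(πx/2.54) e^{-λ₁t} with decay rate λ₁ ≈ 2.464.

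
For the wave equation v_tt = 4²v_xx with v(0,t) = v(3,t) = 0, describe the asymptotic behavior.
v oscillates (no decay). Energy is conserved; the solution oscillates indefinitely as standing waves.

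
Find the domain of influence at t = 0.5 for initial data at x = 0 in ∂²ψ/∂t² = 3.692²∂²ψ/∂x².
Domain of influence: [-1.846, 1.846]. Data at x = 0 spreads outward at speed 3.692.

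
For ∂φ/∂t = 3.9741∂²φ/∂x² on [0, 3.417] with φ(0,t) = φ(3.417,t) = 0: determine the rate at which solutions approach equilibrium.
Eigenvalues: λₙ = 3.9741n²π²/3.417².
First three modes:
  n=1: λ₁ = 3.9741π²/3.417² ≈ 3.359
  n=2: λ₂ = 15.8964π²/3.417² ≈ 13.437 (4× faster decay)
  n=3: λ₃ = 35.7669π²/3.417² ≈ 30.234 (9× faster decay)
As t → ∞, higher modes decay exponentially faster. The n=1 mode dominates: φ ~ c₁ sin(πx/3.417) e^{-λ₁t}.
Decay rate: λ₁ = 3.9741π²/3.417² ≈ 3.359.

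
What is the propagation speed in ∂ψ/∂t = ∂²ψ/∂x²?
Infinite. The heat equation is parabolic, not hyperbolic, so disturbances propagate instantly.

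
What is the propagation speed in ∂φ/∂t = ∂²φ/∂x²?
Infinite. The heat equation is parabolic, not hyperbolic, so disturbances propagate instantly.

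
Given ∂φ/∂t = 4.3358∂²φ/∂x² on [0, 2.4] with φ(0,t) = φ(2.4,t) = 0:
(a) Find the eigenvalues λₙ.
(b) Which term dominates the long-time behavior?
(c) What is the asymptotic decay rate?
Eigenvalues: λₙ = 4.3358n²π²/2.4².
First three modes:
  n=1: λ₁ = 4.3358π²/2.4² ≈ 7.429
  n=2: λ₂ = 17.3432π²/2.4² ≈ 29.717 (4× faster decay)
  n=3: λ₃ = 39.0222π²/2.4² ≈ 66.863 (9× faster decay)
As t → ∞, higher modes decay exponentially faster. The n=1 mode dominates: φ ~ c₁ sin(πx/2.4) e^{-λ₁t}.
Decay rate: λ₁ = 4.3358π²/2.4² ≈ 7.429.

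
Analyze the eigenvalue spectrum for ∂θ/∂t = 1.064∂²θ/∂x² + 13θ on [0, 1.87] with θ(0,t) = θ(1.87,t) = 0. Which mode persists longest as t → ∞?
Eigenvalues: λₙ = 1.064n²π²/1.87² - 13.
First three modes:
  n=1: λ₁ = 1.064π²/1.87² - 13 ≈ -9.997
  n=2: λ₂ = 4.256π²/1.87² - 13 ≈ -0.988
  n=3: λ₃ = 9.576π²/1.87² - 13 ≈ 14.027
Since 1.064π²/1.87² ≈ 3.003 < 13, λ₁ < 0.
The n=1 mode grows fastest (−λₙ is largest for n=1) → dominates.
Asymptotic: θ ~ c₁ sin(πx/1.87) e^{9.997t} (exponential growth at rate −λ₁ ≈ 9.997).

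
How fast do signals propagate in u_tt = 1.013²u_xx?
Speed = 1.013. Information travels along characteristics x = x₀ ± 1.013t.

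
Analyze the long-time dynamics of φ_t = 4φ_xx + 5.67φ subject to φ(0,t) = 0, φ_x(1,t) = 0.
Long-time behavior: φ → 0. Diffusion dominates reaction (r=5.67 < κπ²/(4L²)≈9.87); solution decays.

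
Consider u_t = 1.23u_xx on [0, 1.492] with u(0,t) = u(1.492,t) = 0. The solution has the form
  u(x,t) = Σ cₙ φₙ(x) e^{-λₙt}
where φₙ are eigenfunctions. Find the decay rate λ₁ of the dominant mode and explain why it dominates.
Eigenvalues: λₙ = 1.23n²π²/1.492².
First three modes:
  n=1: λ₁ = 1.23π²/1.492² ≈ 5.453
  n=2: λ₂ = 4.92π²/1.492² ≈ 21.814 (4× faster decay)
  n=3: λ₃ = 11.07π²/1.492² ≈ 49.081 (9× faster decay)
As t → ∞, higher modes decay exponentially faster. The n=1 mode dominates: u ~ c₁ sin(πx/1.492) e^{-λ₁t}.
Decay rate: λ₁ = 1.23π²/1.492² ≈ 5.453.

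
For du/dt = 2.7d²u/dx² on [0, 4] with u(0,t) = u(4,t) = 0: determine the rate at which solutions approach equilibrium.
Eigenvalues: λₙ = 2.7n²π²/4².
First three modes:
  n=1: λ₁ = 2.7π²/4² ≈ 1.665
  n=2: λ₂ = 10.8π²/4² ≈ 6.662 (4× faster decay)
  n=3: λ₃ = 24.3π²/4² ≈ 14.989 (9× faster decay)
As t → ∞, higher modes decay exponentially faster. The n=1 mode dominates: u ~ c₁ sin(πx/4) e^{-λ₁t}.
Decay rate: λ₁ = 2.7π²/4² ≈ 1.665.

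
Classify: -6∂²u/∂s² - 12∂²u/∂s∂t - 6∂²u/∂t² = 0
Parabolic (discriminant = 0).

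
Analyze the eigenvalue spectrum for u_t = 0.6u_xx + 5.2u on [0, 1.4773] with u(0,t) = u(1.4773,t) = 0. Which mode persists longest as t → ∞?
Eigenvalues: λₙ = 0.6n²π²/1.4773² - 5.2.
First three modes:
  n=1: λ₁ = 0.6π²/1.4773² - 5.2 ≈ -2.487
  n=2: λ₂ = 2.4π²/1.4773² - 5.2 ≈ 5.654
  n=3: λ₃ = 5.4π²/1.4773² - 5.2 ≈ 19.221
Since 0.6π²/1.4773² ≈ 2.713 < 5.2, λ₁ < 0.
The n=1 mode grows fastest (−λₙ is largest for n=1) → dominates.
Asymptotic: u ~ c₁ sin(πx/1.4773) e^{2.487t} (exponential growth at rate −λ₁ ≈ 2.487).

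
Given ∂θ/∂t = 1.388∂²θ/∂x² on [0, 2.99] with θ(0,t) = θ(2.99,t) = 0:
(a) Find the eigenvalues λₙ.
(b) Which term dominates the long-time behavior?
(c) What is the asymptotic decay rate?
Eigenvalues: λₙ = 1.388n²π²/2.99².
First three modes:
  n=1: λ₁ = 1.388π²/2.99² ≈ 1.532
  n=2: λ₂ = 5.552π²/2.99² ≈ 6.129 (4× faster decay)
  n=3: λ₃ = 12.492π²/2.99² ≈ 13.791 (9× faster decay)
As t → ∞, higher modes decay exponentially faster. The n=1 mode dominates: θ ~ c₁ sin(πx/2.99) e^{-λ₁t}.
Decay rate: λ₁ = 1.388π²/2.99² ≈ 1.532.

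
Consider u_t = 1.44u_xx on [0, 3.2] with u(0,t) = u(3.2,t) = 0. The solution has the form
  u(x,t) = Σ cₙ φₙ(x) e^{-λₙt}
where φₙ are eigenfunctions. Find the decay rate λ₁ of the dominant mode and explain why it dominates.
Eigenvalues: λₙ = 1.44n²π²/3.2².
First three modes:
  n=1: λ₁ = 1.44π²/3.2² ≈ 1.388
  n=2: λ₂ = 5.76π²/3.2² ≈ 5.552 (4× faster decay)
  n=3: λ₃ = 12.96π²/3.2² ≈ 12.491 (9× faster decay)
As t → ∞, higher modes decay exponentially faster. The n=1 mode dominates: u ~ c₁ sin(πx/3.2) e^{-λ₁t}.
Decay rate: λ₁ = 1.44π²/3.2² ≈ 1.388.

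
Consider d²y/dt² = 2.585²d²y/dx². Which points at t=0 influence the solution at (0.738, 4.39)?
Domain of dependence: [-10.61015, 12.08615]. Signals travel at speed 2.585, so data within |x - 0.738| ≤ 2.585·4.39 = 11.34815 can reach the point.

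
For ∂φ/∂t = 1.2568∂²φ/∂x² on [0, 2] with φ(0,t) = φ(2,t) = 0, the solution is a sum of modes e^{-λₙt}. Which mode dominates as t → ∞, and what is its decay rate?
Eigenvalues: λₙ = 1.2568n²π²/2².
First three modes:
  n=1: λ₁ = 1.2568π²/2² ≈ 3.101
  n=2: λ₂ = 5.0272π²/2² ≈ 12.404 (4× faster decay)
  n=3: λ₃ = 11.3112π²/2² ≈ 27.909 (9× faster decay)
As t → ∞, higher modes decay exponentially faster. The n=1 mode dominates: φ ~ c₁ sin(πx/2) e^{-λ₁t}.
Decay rate: λ₁ = 1.2568π²/2² ≈ 3.101.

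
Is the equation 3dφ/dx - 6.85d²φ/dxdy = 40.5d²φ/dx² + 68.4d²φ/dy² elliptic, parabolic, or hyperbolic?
Rewriting in standard form: -40.5d²φ/dx² - 6.85d²φ/dxdy - 68.4d²φ/dy² + 3dφ/dx = 0. Computing B² - 4AC with A = -40.5, B = -6.85, C = -68.4: discriminant = -11033.8775 (negative). Answer: elliptic.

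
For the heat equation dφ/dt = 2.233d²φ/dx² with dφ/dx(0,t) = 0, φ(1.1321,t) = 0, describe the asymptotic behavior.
φ → 0. Heat escapes through the Dirichlet boundary.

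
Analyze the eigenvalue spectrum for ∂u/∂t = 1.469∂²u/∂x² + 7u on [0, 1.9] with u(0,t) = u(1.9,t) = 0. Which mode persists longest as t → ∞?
Eigenvalues: λₙ = 1.469n²π²/1.9² - 7.
First three modes:
  n=1: λ₁ = 1.469π²/1.9² - 7 ≈ -2.984
  n=2: λ₂ = 5.876π²/1.9² - 7 ≈ 9.065
  n=3: λ₃ = 13.221π²/1.9² - 7 ≈ 29.146
Since 1.469π²/1.9² ≈ 4.016 < 7, λ₁ < 0.
The n=1 mode grows fastest (−λₙ is largest for n=1) → dominates.
Asymptotic: u ~ c₁ sin(πx/1.9) e^{2.984t} (exponential growth at rate −λ₁ ≈ 2.984).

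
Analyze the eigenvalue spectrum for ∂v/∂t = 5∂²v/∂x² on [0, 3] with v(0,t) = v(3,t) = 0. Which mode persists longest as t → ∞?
Eigenvalues: λₙ = 5n²π²/3².
First three modes:
  n=1: λ₁ = 5π²/3² ≈ 5.483
  n=2: λ₂ = 20π²/3² ≈ 21.932 (4× faster decay)
  n=3: λ₃ = 45π²/3² ≈ 49.348 (9× faster decay)
As t → ∞, higher modes decay exponentially faster. The n=1 mode dominates: v ~ c₁ sin(πx/3) e^{-λ₁t}.
Decay rate: λ₁ = 5π²/3² ≈ 5.483.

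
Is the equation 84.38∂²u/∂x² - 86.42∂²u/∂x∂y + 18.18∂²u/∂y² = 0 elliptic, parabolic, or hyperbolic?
Computing B² - 4AC with A = 84.38, B = -86.42, C = 18.18: discriminant = 1332.3028 (positive). Answer: hyperbolic.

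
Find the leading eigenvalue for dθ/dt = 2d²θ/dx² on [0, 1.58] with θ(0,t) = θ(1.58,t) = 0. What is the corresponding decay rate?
Eigenvalues: λₙ = 2n²π²/1.58².
First three modes:
  n=1: λ₁ = 2π²/1.58² ≈ 7.907
  n=2: λ₂ = 8π²/1.58² ≈ 31.628 (4× faster decay)
  n=3: λ₃ = 18π²/1.58² ≈ 71.164 (9× faster decay)
As t → ∞, higher modes decay exponentially faster. The n=1 mode dominates: θ ~ c₁ sin(πx/1.58) e^{-λ₁t}.
Decay rate: λ₁ = 2π²/1.58² ≈ 7.907.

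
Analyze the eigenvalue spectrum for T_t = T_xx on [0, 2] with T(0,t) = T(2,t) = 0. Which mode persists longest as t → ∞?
Eigenvalues: λₙ = n²π²/2².
First three modes:
  n=1: λ₁ = π²/2² ≈ 2.467
  n=2: λ₂ = 4π²/2² ≈ 9.87 (4× faster decay)
  n=3: λ₃ = 9π²/2² ≈ 22.207 (9× faster decay)
As t → ∞, higher modes decay exponentially faster. The n=1 mode dominates: T ~ c₁ sin(πx/2) e^{-λ₁t}.
Decay rate: λ₁ = π²/2² ≈ 2.467.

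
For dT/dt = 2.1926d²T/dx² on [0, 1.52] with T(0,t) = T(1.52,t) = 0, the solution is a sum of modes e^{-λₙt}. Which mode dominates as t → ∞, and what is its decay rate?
Eigenvalues: λₙ = 2.1926n²π²/1.52².
First three modes:
  n=1: λ₁ = 2.1926π²/1.52² ≈ 9.366
  n=2: λ₂ = 8.7704π²/1.52² ≈ 37.466 (4× faster decay)
  n=3: λ₃ = 19.7334π²/1.52² ≈ 84.297 (9× faster decay)
As t → ∞, higher modes decay exponentially faster. The n=1 mode dominates: T ~ c₁ sin(πx/1.52) e^{-λ₁t}.
Decay rate: λ₁ = 2.1926π²/1.52² ≈ 9.366.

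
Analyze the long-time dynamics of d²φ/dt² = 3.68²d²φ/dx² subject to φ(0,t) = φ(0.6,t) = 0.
Long-time behavior: φ oscillates (no decay). Energy is conserved; the solution oscillates indefinitely as standing waves.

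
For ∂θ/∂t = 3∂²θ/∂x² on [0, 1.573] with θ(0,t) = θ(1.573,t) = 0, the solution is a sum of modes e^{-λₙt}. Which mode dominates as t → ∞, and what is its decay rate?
Eigenvalues: λₙ = 3n²π²/1.573².
First three modes:
  n=1: λ₁ = 3π²/1.573² ≈ 11.966
  n=2: λ₂ = 12π²/1.573² ≈ 47.866 (4× faster decay)
  n=3: λ₃ = 27π²/1.573² ≈ 107.698 (9× faster decay)
As t → ∞, higher modes decay exponentially faster. The n=1 mode dominates: θ ~ c₁ sin(πx/1.573) e^{-λ₁t}.
Decay rate: λ₁ = 3π²/1.573² ≈ 11.966.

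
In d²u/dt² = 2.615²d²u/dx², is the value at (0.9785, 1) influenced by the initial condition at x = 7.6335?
No. The domain of dependence is [-1.6365, 3.5935], and 7.6335 is outside this interval.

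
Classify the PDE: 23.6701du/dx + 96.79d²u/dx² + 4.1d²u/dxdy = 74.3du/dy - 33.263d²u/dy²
Rewriting in standard form: 96.79d²u/dx² + 4.1d²u/dxdy + 33.263d²u/dy² + 23.6701du/dx - 74.3du/dy = 0. A = 96.79, B = 4.1, C = 33.263. Discriminant B² - 4AC = -12861.29308. Since -12861.29308 < 0, elliptic.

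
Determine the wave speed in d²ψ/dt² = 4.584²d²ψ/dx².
Speed = 4.584. Information travels along characteristics x = x₀ ± 4.584t.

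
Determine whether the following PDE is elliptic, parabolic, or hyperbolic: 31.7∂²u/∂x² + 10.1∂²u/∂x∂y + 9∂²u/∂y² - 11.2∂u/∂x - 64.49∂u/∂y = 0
Coefficients: A = 31.7, B = 10.1, C = 9. B² - 4AC = -1039.19, which is negative, so the equation is elliptic.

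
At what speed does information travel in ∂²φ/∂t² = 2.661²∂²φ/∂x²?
Speed = 2.661. Information travels along characteristics x = x₀ ± 2.661t.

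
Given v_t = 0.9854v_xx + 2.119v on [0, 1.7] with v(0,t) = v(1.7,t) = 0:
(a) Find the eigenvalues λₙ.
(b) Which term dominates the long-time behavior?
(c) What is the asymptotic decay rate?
Eigenvalues: λₙ = 0.9854n²π²/1.7² - 2.119.
First three modes:
  n=1: λ₁ = 0.9854π²/1.7² - 2.119 ≈ 1.246
  n=2: λ₂ = 3.9416π²/1.7² - 2.119 ≈ 11.342
  n=3: λ₃ = 8.8686π²/1.7² - 2.119 ≈ 28.168
Since 0.9854π²/1.7² ≈ 3.365 > 2.119, all λₙ > 0.
The n=1 mode decays slowest → dominates as t → ∞.
Asymptotic: v ~ c₁ sin(πx/1.7) e^{-λ₁t} with decay rate λ₁ ≈ 1.246.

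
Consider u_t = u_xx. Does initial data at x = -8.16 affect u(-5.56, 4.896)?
Yes, for any finite x. The heat equation has infinite propagation speed, so all initial data affects all points at any t > 0.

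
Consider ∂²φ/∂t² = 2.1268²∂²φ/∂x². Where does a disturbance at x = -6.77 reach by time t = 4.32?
Domain of influence: [-15.957776, 2.417776]. Data at x = -6.77 spreads outward at speed 2.1268.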